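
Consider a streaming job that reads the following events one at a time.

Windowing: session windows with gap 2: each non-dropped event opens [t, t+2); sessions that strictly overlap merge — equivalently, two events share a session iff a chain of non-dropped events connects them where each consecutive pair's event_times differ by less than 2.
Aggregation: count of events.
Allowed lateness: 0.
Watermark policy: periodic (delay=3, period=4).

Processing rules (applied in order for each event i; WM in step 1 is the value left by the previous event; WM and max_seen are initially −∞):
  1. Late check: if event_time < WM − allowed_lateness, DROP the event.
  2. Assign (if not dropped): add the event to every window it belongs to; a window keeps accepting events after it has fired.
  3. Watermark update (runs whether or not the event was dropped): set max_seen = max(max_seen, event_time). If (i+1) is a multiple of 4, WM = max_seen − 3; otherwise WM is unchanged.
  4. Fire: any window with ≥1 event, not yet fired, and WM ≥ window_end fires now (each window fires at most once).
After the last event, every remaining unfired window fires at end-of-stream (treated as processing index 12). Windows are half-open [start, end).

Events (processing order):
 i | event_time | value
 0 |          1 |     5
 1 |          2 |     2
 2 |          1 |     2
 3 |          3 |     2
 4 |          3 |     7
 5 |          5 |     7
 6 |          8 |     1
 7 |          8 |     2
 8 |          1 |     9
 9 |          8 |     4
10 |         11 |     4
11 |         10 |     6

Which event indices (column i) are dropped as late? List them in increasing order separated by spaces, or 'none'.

i=0 t=1 v=5: → [1,3); WM=−∞
i=1 t=2 v=2: → [1,4); WM=−∞
i=2 t=1 v=2: → [1,4); WM=−∞
i=3 t=3 v=2: → [1,5); WM=0
i=4 t=3 v=7: → [1,5); WM=0
i=5 t=5 v=7: → [5,7); WM=0
i=6 t=8 v=1: → [8,10); WM=0
i=7 t=8 v=2: → [8,10); WM=5
i=8 t=1 v=9: DROP (t<5-0); WM=5
i=9 t=8 v=4: → [8,10); WM=5
i=10 t=11 v=4: → [11,13); WM=5
i=11 t=10 v=6: → [10,13); WM=8

8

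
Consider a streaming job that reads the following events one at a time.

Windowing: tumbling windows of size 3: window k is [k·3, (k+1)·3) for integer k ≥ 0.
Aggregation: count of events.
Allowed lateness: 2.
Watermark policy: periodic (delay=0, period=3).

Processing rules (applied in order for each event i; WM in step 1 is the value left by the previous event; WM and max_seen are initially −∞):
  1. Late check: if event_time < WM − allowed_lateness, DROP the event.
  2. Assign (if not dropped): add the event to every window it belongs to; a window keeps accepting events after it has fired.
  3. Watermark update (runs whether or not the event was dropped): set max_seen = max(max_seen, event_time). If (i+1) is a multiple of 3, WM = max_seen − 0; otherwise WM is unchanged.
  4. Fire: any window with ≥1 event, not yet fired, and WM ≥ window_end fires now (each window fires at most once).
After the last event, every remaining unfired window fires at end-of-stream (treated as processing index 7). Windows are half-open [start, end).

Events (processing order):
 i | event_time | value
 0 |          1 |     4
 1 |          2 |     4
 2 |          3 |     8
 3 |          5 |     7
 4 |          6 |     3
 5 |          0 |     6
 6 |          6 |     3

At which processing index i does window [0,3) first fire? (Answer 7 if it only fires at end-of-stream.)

i=0 t=1 v=4: → [0,3); WM=−∞
i=1 t=2 v=4: → [0,3); WM=−∞
i=2 t=3 v=8: → [3,6); WM=3; [0,3) fires=2
i=3 t=5 v=7: → [3,6); WM=3
i=4 t=6 v=3: → [6,9); WM=3
i=5 t=0 v=6: DROP (t<3-2); WM=6; [3,6) fires=2
i=6 t=6 v=3: → [6,9); WM=6

2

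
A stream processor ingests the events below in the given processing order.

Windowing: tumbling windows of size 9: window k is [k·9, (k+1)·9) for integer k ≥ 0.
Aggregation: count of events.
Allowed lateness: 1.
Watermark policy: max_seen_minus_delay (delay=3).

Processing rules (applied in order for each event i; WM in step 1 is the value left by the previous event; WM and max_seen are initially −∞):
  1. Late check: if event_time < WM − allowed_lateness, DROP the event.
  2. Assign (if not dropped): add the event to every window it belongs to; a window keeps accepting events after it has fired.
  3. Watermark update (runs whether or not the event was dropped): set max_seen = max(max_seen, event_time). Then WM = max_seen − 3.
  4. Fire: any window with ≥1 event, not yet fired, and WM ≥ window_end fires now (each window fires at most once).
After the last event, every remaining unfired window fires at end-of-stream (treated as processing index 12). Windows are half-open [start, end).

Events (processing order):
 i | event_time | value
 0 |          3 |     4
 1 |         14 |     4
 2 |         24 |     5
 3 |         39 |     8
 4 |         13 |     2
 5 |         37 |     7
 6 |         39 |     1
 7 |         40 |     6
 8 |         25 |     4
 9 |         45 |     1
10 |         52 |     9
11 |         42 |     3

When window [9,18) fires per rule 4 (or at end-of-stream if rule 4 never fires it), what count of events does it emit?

i=0 t=3 v=4: → [0,9); WM=0
i=1 t=14 v=4: → [9,18); WM=11; [0,9) fires=1
i=2 t=24 v=5: → [18,27); WM=21; [9,18) fires=1
i=3 t=39 v=8: → [36,45); WM=36; [18,27) fires=1
i=4 t=13 v=2: DROP (t<36-1); WM=36
i=5 t=37 v=7: → [36,45); WM=36
i=6 t=39 v=1: → [36,45); WM=36
i=7 t=40 v=6: → [36,45); WM=37
i=8 t=25 v=4: DROP (t<37-1); WM=37
i=9 t=45 v=1: → [45,54); WM=42
i=10 t=52 v=9: → [45,54); WM=49; [36,45) fires=4
i=11 t=42 v=3: DROP (t<49-1); WM=49

1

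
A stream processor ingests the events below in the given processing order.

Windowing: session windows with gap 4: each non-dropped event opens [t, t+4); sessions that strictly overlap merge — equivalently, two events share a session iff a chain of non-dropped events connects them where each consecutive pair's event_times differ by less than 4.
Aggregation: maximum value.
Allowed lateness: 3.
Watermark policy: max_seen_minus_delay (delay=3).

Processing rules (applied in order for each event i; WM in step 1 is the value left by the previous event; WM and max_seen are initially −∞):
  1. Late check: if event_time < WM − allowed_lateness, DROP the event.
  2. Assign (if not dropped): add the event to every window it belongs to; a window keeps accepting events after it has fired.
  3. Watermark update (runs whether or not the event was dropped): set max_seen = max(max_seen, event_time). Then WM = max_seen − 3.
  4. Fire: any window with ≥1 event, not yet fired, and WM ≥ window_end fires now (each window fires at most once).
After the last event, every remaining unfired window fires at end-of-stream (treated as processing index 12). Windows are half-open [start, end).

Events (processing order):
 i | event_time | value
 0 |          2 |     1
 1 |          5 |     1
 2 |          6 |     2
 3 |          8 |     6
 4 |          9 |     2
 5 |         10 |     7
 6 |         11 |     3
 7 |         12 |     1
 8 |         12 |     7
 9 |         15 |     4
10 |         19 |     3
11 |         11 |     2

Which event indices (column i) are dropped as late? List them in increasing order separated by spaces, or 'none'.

i=0 t=2 v=1: → [2,6); WM=-1
i=1 t=5 v=1: → [2,9); WM=2
i=2 t=6 v=2: → [2,10); WM=3
i=3 t=8 v=6: → [2,12); WM=5
i=4 t=9 v=2: → [2,13); WM=6
i=5 t=10 v=7: → [2,14); WM=7
i=6 t=11 v=3: → [2,15); WM=8
i=7 t=12 v=1: → [2,16); WM=9
i=8 t=12 v=7: → [2,16); WM=9
i=9 t=15 v=4: → [2,19); WM=12
i=10 t=19 v=3: → [19,23); WM=16
i=11 t=11 v=2: DROP (t<16-3); WM=16

11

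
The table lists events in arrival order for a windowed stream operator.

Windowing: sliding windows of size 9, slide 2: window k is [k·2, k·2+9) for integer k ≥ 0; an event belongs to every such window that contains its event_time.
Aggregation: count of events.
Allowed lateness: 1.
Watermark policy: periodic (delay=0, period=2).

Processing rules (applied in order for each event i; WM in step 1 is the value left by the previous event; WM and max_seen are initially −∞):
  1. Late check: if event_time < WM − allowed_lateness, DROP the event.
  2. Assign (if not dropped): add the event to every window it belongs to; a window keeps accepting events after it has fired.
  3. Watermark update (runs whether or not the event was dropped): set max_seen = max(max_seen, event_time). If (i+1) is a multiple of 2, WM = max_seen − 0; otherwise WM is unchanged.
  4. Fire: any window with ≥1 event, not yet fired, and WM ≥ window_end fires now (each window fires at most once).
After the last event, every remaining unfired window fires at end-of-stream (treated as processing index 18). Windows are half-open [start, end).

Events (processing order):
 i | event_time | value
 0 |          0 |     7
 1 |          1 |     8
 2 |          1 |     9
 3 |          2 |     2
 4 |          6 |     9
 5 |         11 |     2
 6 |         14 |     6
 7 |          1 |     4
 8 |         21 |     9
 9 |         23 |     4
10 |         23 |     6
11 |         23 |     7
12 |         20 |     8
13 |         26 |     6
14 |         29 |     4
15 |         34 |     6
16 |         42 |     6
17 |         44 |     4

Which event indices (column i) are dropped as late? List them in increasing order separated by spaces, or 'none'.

i=0 t=0 v=7: → [0,9); WM=−∞
i=1 t=1 v=8: → [0,9); WM=1
i=2 t=1 v=9: → [0,9); WM=1
i=3 t=2 v=2: → [2,11),[0,9); WM=2
i=4 t=6 v=9: → [6,15),[4,13),[2,11),[0,9); WM=2
i=5 t=11 v=2: → [10,19),[8,17),[6,15),[4,13); WM=11; [0,9) fires=5 [2,11) fires=2
i=6 t=14 v=6: → [14,23),[12,21),[10,19),[8,17),[6,15); WM=11
i=7 t=1 v=4: DROP (t<11-1); WM=14; [4,13) fires=2
i=8 t=21 v=9: → [20,29),[18,27),[16,25),[14,23); WM=14
i=9 t=23 v=4: → [22,31),[20,29),[18,27),[16,25); WM=23; [6,15) fires=3 [8,17) fires=2 [10,19) fires=2 [12,21) fires=1 [14,23) fires=2
i=10 t=23 v=6: → [22,31),[20,29),[18,27),[16,25); WM=23
i=11 t=23 v=7: → [22,31),[20,29),[18,27),[16,25); WM=23
i=12 t=20 v=8: DROP (t<23-1); WM=23
i=13 t=26 v=6: → [26,35),[24,33),[22,31),[20,29),[18,27); WM=26; [16,25) fires=4
i=14 t=29 v=4: → [28,37),[26,35),[24,33),[22,31); WM=26
i=15 t=34 v=6: → [34,43),[32,41),[30,39),[28,37),[26,35); WM=34; [18,27) fires=5 [20,29) fires=5 [22,31) fires=5 [24,33) fires=2
i=16 t=42 v=6: → [42,51),[40,49),[38,47),[36,45),[34,43); WM=34
i=17 t=44 v=4: → [44,53),[42,51),[40,49),[38,47),[36,45); WM=44; [26,35) fires=3 [28,37) fires=2 [30,39) fires=1 [32,41) fires=1 [34,43) fires=2

7 12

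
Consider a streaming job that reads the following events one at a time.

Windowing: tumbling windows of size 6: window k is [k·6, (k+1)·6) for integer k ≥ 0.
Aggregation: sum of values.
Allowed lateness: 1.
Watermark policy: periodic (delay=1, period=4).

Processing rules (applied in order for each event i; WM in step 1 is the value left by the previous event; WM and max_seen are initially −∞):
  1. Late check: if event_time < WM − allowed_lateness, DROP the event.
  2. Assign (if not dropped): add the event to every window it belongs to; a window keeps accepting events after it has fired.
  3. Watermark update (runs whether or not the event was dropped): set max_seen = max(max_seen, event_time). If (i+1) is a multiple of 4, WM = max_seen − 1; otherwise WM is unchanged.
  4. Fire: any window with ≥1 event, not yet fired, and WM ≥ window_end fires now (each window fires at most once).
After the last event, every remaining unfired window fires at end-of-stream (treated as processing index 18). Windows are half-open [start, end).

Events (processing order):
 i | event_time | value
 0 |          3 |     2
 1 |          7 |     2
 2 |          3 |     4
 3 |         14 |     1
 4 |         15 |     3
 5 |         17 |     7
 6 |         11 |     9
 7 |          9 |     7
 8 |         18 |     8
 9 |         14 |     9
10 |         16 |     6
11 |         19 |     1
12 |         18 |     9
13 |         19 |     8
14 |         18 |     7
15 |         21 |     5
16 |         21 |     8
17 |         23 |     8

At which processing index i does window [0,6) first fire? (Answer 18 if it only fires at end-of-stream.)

i=0 t=3 v=2: → [0,6); WM=−∞
i=1 t=7 v=2: → [6,12); WM=−∞
i=2 t=3 v=4: → [0,6); WM=−∞
i=3 t=14 v=1: → [12,18); WM=13; [0,6) fires=6 [6,12) fires=2
i=4 t=15 v=3: → [12,18); WM=13
i=5 t=17 v=7: → [12,18); WM=13
i=6 t=11 v=9: DROP (t<13-1); WM=13
i=7 t=9 v=7: DROP (t<13-1); WM=16
i=8 t=18 v=8: → [18,24); WM=16
i=9 t=14 v=9: DROP (t<16-1); WM=16
i=10 t=16 v=6: → [12,18); WM=16
i=11 t=19 v=1: → [18,24); WM=18; [12,18) fires=17
i=12 t=18 v=9: → [18,24); WM=18
i=13 t=19 v=8: → [18,24); WM=18
i=14 t=18 v=7: → [18,24); WM=18
i=15 t=21 v=5: → [18,24); WM=20
i=16 t=21 v=8: → [18,24); WM=20
i=17 t=23 v=8: → [18,24); WM=20

3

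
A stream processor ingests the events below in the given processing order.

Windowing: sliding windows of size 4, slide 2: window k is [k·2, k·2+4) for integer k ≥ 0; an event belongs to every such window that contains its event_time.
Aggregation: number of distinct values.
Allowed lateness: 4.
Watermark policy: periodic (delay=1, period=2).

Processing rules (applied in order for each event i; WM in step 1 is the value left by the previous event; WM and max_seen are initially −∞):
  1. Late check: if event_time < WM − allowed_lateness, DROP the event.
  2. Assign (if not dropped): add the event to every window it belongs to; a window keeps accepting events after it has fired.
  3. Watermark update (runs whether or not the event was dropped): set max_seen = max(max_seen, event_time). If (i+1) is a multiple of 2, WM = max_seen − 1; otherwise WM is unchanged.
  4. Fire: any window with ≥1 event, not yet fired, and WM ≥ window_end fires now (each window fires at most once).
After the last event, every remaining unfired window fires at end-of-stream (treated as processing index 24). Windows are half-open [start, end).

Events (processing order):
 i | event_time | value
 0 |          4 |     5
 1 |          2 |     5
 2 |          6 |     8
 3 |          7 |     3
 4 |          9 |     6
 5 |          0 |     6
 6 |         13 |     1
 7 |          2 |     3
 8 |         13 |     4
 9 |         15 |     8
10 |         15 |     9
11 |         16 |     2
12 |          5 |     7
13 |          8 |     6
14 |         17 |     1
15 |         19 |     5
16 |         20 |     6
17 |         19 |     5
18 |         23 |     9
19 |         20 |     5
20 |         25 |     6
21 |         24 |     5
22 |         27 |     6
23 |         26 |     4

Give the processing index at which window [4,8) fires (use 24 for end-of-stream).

5

i=0 t=4 v=5: → [4,8),[2,6); WM=−∞
i=1 t=2 v=5: → [2,6),[0,4); WM=3
i=2 t=6 v=8: → [6,10),[4,8); WM=3
i=3 t=7 v=3: → [6,10),[4,8); WM=6; [0,4) fires=1 [2,6) fires=1
i=4 t=9 v=6: → [8,12),[6,10); WM=6
i=5 t=0 v=6: DROP (t<6-4); WM=8; [4,8) fires=3
i=6 t=13 v=1: → [12,16),[10,14); WM=8
i=7 t=2 v=3: DROP (t<8-4); WM=12; [6,10) fires=3 [8,12) fires=1
i=8 t=13 v=4: → [12,16),[10,14); WM=12
i=9 t=15 v=8: → [14,18),[12,16); WM=14; [10,14) fires=2
i=10 t=15 v=9: → [14,18),[12,16); WM=14
i=11 t=16 v=2: → [16,20),[14,18); WM=15
i=12 t=5 v=7: DROP (t<15-4); WM=15
i=13 t=8 v=6: DROP (t<15-4); WM=15
i=14 t=17 v=1: → [16,20),[14,18); WM=15
i=15 t=19 v=5: → [18,22),[16,20); WM=18; [12,16) fires=4 [14,18) fires=4
i=16 t=20 v=6: → [20,24),[18,22); WM=18
i=17 t=19 v=5: → [18,22),[16,20); WM=19
i=18 t=23 v=9: → [22,26),[20,24); WM=19
i=19 t=20 v=5: → [20,24),[18,22); WM=22; [16,20) fires=3 [18,22) fires=2
i=20 t=25 v=6: → [24,28),[22,26); WM=22
i=21 t=24 v=5: → [24,28),[22,26); WM=24; [20,24) fires=3
i=22 t=27 v=6: → [26,30),[24,28); WM=24
i=23 t=26 v=4: → [26,30),[24,28); WM=26; [22,26) fires=3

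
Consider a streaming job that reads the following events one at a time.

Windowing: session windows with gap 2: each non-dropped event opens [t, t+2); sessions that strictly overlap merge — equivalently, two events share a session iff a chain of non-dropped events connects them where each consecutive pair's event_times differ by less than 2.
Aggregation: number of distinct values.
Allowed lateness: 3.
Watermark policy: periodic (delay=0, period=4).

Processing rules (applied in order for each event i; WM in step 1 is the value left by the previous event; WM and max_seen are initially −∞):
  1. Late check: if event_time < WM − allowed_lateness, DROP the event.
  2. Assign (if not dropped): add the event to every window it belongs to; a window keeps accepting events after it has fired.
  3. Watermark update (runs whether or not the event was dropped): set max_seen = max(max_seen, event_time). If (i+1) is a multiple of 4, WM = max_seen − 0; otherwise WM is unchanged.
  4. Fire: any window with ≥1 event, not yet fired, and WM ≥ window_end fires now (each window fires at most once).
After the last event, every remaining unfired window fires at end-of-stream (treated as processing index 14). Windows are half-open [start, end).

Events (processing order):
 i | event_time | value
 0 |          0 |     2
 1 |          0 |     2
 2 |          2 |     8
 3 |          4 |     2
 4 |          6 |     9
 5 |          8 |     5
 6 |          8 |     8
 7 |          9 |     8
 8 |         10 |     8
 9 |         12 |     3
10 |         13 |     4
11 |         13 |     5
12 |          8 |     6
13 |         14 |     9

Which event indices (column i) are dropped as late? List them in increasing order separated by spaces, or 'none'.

12

i=0 t=0 v=2: → [0,2); WM=−∞
i=1 t=0 v=2: → [0,2); WM=−∞
i=2 t=2 v=8: → [2,4); WM=−∞
i=3 t=4 v=2: → [4,6); WM=4
i=4 t=6 v=9: → [6,8); WM=4
i=5 t=8 v=5: → [8,10); WM=4
i=6 t=8 v=8: → [8,10); WM=4
i=7 t=9 v=8: → [8,11); WM=9
i=8 t=10 v=8: → [8,12); WM=9
i=9 t=12 v=3: → [12,14); WM=9
i=10 t=13 v=4: → [12,15); WM=9
i=11 t=13 v=5: → [12,15); WM=13
i=12 t=8 v=6: DROP (t<13-3); WM=13
i=13 t=14 v=9: → [12,16); WM=13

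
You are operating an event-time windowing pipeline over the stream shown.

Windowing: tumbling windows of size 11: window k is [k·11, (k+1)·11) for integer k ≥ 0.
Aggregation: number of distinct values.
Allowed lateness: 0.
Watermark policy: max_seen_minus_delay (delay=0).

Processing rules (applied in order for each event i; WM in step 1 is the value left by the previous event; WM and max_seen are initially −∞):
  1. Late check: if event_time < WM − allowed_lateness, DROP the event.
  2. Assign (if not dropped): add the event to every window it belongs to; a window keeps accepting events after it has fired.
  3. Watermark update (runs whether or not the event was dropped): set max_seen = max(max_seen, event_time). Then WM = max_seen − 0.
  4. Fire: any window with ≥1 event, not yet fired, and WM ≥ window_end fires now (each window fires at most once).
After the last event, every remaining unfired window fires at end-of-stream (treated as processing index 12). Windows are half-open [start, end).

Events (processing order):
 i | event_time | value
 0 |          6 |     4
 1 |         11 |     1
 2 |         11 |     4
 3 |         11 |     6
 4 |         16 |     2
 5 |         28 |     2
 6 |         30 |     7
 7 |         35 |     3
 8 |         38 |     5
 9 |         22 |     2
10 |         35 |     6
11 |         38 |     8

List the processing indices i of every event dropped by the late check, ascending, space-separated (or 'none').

9 10

i=0 t=6 v=4: → [0,11); WM=6
i=1 t=11 v=1: → [11,22); WM=11; [0,11) fires=1
i=2 t=11 v=4: → [11,22); WM=11
i=3 t=11 v=6: → [11,22); WM=11
i=4 t=16 v=2: → [11,22); WM=16
i=5 t=28 v=2: → [22,33); WM=28; [11,22) fires=4
i=6 t=30 v=7: → [22,33); WM=30
i=7 t=35 v=3: → [33,44); WM=35; [22,33) fires=2
i=8 t=38 v=5: → [33,44); WM=38
i=9 t=22 v=2: DROP (t<38-0); WM=38
i=10 t=35 v=6: DROP (t<38-0); WM=38
i=11 t=38 v=8: → [33,44); WM=38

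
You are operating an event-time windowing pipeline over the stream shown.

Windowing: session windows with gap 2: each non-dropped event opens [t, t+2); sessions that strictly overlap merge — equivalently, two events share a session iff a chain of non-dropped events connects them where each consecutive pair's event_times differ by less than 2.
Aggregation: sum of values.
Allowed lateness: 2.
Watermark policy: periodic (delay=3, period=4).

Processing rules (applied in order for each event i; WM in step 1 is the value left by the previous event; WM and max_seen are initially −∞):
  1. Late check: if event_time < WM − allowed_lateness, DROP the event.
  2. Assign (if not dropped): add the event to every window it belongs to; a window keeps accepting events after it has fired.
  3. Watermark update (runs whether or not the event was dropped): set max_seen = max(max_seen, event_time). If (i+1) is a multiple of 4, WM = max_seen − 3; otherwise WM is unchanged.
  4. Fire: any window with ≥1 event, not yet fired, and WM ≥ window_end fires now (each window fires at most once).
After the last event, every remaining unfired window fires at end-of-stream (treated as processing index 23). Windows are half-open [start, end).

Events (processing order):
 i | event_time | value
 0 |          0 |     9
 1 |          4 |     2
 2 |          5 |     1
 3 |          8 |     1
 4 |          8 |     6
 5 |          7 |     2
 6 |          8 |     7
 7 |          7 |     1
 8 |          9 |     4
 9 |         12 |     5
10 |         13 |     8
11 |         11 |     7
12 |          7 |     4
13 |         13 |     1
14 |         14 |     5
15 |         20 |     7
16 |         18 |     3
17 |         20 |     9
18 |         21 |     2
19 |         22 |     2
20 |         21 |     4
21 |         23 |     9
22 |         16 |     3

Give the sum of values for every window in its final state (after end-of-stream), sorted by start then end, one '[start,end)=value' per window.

i=0 t=0 v=9: → [0,2); WM=−∞
i=1 t=4 v=2: → [4,6); WM=−∞
i=2 t=5 v=1: → [4,7); WM=−∞
i=3 t=8 v=1: → [8,10); WM=5
i=4 t=8 v=6: → [8,10); WM=5
i=5 t=7 v=2: → [7,10); WM=5
i=6 t=8 v=7: → [7,10); WM=5
i=7 t=7 v=1: → [7,10); WM=5
i=8 t=9 v=4: → [7,11); WM=5
i=9 t=12 v=5: → [12,14); WM=5
i=10 t=13 v=8: → [12,15); WM=5
i=11 t=11 v=7: → [11,15); WM=10
i=12 t=7 v=4: DROP (t<10-2); WM=10
i=13 t=13 v=1: → [11,15); WM=10
i=14 t=14 v=5: → [11,16); WM=10
i=15 t=20 v=7: → [20,22); WM=17
i=16 t=18 v=3: → [18,20); WM=17
i=17 t=20 v=9: → [20,22); WM=17
i=18 t=21 v=2: → [20,23); WM=17
i=19 t=22 v=2: → [20,24); WM=19
i=20 t=21 v=4: → [20,24); WM=19
i=21 t=23 v=9: → [20,25); WM=19
i=22 t=16 v=3: DROP (t<19-2); WM=19

[0,2)=9 [4,7)=3 [7,11)=21 [11,16)=26 [18,20)=3 [20,25)=33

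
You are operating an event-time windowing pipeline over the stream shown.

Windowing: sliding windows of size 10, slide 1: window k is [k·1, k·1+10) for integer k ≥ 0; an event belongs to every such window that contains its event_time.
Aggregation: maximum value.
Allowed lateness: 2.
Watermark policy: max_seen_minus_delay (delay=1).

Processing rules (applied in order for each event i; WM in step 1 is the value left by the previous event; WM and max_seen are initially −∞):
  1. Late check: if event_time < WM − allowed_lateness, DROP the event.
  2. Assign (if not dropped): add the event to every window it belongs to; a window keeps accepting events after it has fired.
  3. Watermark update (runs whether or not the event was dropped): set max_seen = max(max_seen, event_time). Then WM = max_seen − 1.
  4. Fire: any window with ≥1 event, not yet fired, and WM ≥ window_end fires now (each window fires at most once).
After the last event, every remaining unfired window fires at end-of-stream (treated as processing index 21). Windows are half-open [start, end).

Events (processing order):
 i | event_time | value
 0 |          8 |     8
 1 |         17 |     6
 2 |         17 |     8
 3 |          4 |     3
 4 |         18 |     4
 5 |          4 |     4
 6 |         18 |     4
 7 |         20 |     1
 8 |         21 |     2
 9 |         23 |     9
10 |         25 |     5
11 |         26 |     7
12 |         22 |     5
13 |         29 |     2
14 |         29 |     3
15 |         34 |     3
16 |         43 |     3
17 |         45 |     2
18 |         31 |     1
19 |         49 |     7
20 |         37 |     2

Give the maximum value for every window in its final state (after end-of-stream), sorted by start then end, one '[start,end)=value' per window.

[0,10)=8 [1,11)=8 [2,12)=8 [3,13)=8 [4,14)=8 [5,15)=8 [6,16)=8 [7,17)=8 [8,18)=8 [9,19)=8 [10,20)=8 [11,21)=8 [12,22)=8 [13,23)=8 [14,24)=9 [15,25)=9 [16,26)=9 [17,27)=9 [18,28)=9 [19,29)=9 [20,30)=9 [21,31)=9 [22,32)=9 [23,33)=9 [24,34)=7 [25,35)=7 [26,36)=7 [27,37)=3 [28,38)=3 [29,39)=3 [30,40)=3 [31,41)=3 [32,42)=3 [33,43)=3 [34,44)=3 [35,45)=3 [36,46)=3 [37,47)=3 [38,48)=3 [39,49)=3 [40,50)=7 [41,51)=7 [42,52)=7 [43,53)=7 [44,54)=7 [45,55)=7 [46,56)=7 [47,57)=7 [48,58)=7 [49,59)=7

i=0 t=8 v=8: → [8,18),[7,17),[6,16),[5,15),[4,14),[3,13),[2,12),[1,11),[0,10); WM=7
i=1 t=17 v=6: → [17,27),[16,26),[15,25),[14,24),[13,23),[12,22),[11,21),[10,20),[9,19),[8,18); WM=16; [0,10) fires=8 [1,11) fires=8 [2,12) fires=8 [3,13) fires=8 [4,14) fires=8 [5,15) fires=8 [6,16) fires=8
i=2 t=17 v=8: → [17,27),[16,26),[15,25),[14,24),[13,23),[12,22),[11,21),[10,20),[9,19),[8,18); WM=16
i=3 t=4 v=3: DROP (t<16-2); WM=16
i=4 t=18 v=4: → [18,28),[17,27),[16,26),[15,25),[14,24),[13,23),[12,22),[11,21),[10,20),[9,19); WM=17; [7,17) fires=8
i=5 t=4 v=4: DROP (t<17-2); WM=17
i=6 t=18 v=4: → [18,28),[17,27),[16,26),[15,25),[14,24),[13,23),[12,22),[11,21),[10,20),[9,19); WM=17
i=7 t=20 v=1: → [20,30),[19,29),[18,28),[17,27),[16,26),[15,25),[14,24),[13,23),[12,22),[11,21); WM=19; [8,18) fires=8 [9,19) fires=8
i=8 t=21 v=2: → [21,31),[20,30),[19,29),[18,28),[17,27),[16,26),[15,25),[14,24),[13,23),[12,22); WM=20; [10,20) fires=8
i=9 t=23 v=9: → [23,33),[22,32),[21,31),[20,30),[19,29),[18,28),[17,27),[16,26),[15,25),[14,24); WM=22; [11,21) fires=8 [12,22) fires=8
i=10 t=25 v=5: → [25,35),[24,34),[23,33),[22,32),[21,31),[20,30),[19,29),[18,28),[17,27),[16,26); WM=24; [13,23) fires=8 [14,24) fires=9
i=11 t=26 v=7: → [26,36),[25,35),[24,34),[23,33),[22,32),[21,31),[20,30),[19,29),[18,28),[17,27); WM=25; [15,25) fires=9
i=12 t=22 v=5: DROP (t<25-2); WM=25
i=13 t=29 v=2: → [29,39),[28,38),[27,37),[26,36),[25,35),[24,34),[23,33),[22,32),[21,31),[20,30); WM=28; [16,26) fires=9 [17,27) fires=9 [18,28) fires=9
i=14 t=29 v=3: → [29,39),[28,38),[27,37),[26,36),[25,35),[24,34),[23,33),[22,32),[21,31),[20,30); WM=28
i=15 t=34 v=3: → [34,44),[33,43),[32,42),[31,41),[30,40),[29,39),[28,38),[27,37),[26,36),[25,35); WM=33; [19,29) fires=9 [20,30) fires=9 [21,31) fires=9 [22,32) fires=9 [23,33) fires=9
i=16 t=43 v=3: → [43,53),[42,52),[41,51),[40,50),[39,49),[38,48),[37,47),[36,46),[35,45),[34,44); WM=42; [24,34) fires=7 [25,35) fires=7 [26,36) fires=7 [27,37) fires=3 [28,38) fires=3 [29,39) fires=3 [30,40) fires=3 [31,41) fires=3 [32,42) fires=3
i=17 t=45 v=2: → [45,55),[44,54),[43,53),[42,52),[41,51),[40,50),[39,49),[38,48),[37,47),[36,46); WM=44; [33,43) fires=3 [34,44) fires=3
i=18 t=31 v=1: DROP (t<44-2); WM=44
i=19 t=49 v=7: → [49,59),[48,58),[47,57),[46,56),[45,55),[44,54),[43,53),[42,52),[41,51),[40,50); WM=48; [35,45) fires=3 [36,46) fires=3 [37,47) fires=3 [38,48) fires=3
i=20 t=37 v=2: DROP (t<48-2); WM=48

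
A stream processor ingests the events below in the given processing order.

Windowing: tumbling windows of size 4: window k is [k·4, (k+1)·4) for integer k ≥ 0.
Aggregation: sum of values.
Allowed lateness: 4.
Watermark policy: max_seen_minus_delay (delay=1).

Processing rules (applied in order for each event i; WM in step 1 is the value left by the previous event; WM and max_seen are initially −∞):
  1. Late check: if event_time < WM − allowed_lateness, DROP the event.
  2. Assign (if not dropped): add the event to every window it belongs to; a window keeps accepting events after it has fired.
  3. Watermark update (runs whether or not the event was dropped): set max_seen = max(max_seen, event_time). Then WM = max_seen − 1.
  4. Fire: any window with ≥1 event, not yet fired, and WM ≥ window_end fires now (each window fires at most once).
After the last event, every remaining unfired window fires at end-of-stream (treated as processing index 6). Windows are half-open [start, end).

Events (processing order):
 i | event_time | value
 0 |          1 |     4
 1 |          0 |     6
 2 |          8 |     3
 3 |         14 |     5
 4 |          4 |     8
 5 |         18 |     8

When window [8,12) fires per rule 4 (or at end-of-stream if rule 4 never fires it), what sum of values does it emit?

3

i=0 t=1 v=4: → [0,4); WM=0
i=1 t=0 v=6: → [0,4); WM=0
i=2 t=8 v=3: → [8,12); WM=7; [0,4) fires=10
i=3 t=14 v=5: → [12,16); WM=13; [8,12) fires=3
i=4 t=4 v=8: DROP (t<13-4); WM=13
i=5 t=18 v=8: → [16,20); WM=17; [12,16) fires=5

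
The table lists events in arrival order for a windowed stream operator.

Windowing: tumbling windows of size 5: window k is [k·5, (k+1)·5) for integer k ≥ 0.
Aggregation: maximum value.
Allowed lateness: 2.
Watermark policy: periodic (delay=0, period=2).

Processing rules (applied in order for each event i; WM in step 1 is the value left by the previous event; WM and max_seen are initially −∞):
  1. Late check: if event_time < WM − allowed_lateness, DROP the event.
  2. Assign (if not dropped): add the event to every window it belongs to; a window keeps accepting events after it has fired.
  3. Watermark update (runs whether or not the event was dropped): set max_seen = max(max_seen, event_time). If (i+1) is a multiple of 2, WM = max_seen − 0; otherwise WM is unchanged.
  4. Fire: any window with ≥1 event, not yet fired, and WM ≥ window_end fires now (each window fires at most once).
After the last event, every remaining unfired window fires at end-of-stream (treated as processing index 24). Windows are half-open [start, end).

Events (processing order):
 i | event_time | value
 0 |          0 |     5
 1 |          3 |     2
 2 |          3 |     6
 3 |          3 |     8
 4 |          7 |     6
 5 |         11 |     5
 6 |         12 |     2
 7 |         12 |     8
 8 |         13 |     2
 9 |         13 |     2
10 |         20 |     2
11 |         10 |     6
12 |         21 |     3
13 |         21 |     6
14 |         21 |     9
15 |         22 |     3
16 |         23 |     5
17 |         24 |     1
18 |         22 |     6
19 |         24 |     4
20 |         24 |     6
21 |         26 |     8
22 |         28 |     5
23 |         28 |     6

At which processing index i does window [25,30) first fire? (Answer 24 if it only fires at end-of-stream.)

24

i=0 t=0 v=5: → [0,5); WM=−∞
i=1 t=3 v=2: → [0,5); WM=3
i=2 t=3 v=6: → [0,5); WM=3
i=3 t=3 v=8: → [0,5); WM=3
i=4 t=7 v=6: → [5,10); WM=3
i=5 t=11 v=5: → [10,15); WM=11; [0,5) fires=8 [5,10) fires=6
i=6 t=12 v=2: → [10,15); WM=11
i=7 t=12 v=8: → [10,15); WM=12
i=8 t=13 v=2: → [10,15); WM=12
i=9 t=13 v=2: → [10,15); WM=13
i=10 t=20 v=2: → [20,25); WM=13
i=11 t=10 v=6: DROP (t<13-2); WM=20; [10,15) fires=8
i=12 t=21 v=3: → [20,25); WM=20
i=13 t=21 v=6: → [20,25); WM=21
i=14 t=21 v=9: → [20,25); WM=21
i=15 t=22 v=3: → [20,25); WM=22
i=16 t=23 v=5: → [20,25); WM=22
i=17 t=24 v=1: → [20,25); WM=24
i=18 t=22 v=6: → [20,25); WM=24
i=19 t=24 v=4: → [20,25); WM=24
i=20 t=24 v=6: → [20,25); WM=24
i=21 t=26 v=8: → [25,30); WM=26; [20,25) fires=9
i=22 t=28 v=5: → [25,30); WM=26
i=23 t=28 v=6: → [25,30); WM=28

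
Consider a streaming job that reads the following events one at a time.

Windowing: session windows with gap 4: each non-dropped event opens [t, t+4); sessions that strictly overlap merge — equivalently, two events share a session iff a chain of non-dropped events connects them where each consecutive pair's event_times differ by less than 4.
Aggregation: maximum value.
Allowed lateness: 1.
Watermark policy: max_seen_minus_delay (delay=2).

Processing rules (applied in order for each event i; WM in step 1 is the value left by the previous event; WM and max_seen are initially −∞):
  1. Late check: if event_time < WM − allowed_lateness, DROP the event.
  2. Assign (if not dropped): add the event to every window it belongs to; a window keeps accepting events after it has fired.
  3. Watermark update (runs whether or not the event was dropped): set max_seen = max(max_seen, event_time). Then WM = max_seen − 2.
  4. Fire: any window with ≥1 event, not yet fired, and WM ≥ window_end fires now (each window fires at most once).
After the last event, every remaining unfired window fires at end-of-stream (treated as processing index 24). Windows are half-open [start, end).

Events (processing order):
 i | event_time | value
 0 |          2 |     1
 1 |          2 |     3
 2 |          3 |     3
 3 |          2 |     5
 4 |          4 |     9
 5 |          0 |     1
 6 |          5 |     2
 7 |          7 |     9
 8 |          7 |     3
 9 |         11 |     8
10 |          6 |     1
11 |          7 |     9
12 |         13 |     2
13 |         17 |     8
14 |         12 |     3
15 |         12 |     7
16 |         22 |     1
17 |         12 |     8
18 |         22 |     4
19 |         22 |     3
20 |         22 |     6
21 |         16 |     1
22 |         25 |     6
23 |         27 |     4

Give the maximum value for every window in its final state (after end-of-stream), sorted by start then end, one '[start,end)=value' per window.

[2,11)=9 [11,17)=8 [17,21)=8 [22,31)=6

i=0 t=2 v=1: → [2,6); WM=0
i=1 t=2 v=3: → [2,6); WM=0
i=2 t=3 v=3: → [2,7); WM=1
i=3 t=2 v=5: → [2,7); WM=1
i=4 t=4 v=9: → [2,8); WM=2
i=5 t=0 v=1: DROP (t<2-1); WM=2
i=6 t=5 v=2: → [2,9); WM=3
i=7 t=7 v=9: → [2,11); WM=5
i=8 t=7 v=3: → [2,11); WM=5
i=9 t=11 v=8: → [11,15); WM=9
i=10 t=6 v=1: DROP (t<9-1); WM=9
i=11 t=7 v=9: DROP (t<9-1); WM=9
i=12 t=13 v=2: → [11,17); WM=11
i=13 t=17 v=8: → [17,21); WM=15
i=14 t=12 v=3: DROP (t<15-1); WM=15
i=15 t=12 v=7: DROP (t<15-1); WM=15
i=16 t=22 v=1: → [22,26); WM=20
i=17 t=12 v=8: DROP (t<20-1); WM=20
i=18 t=22 v=4: → [22,26); WM=20
i=19 t=22 v=3: → [22,26); WM=20
i=20 t=22 v=6: → [22,26); WM=20
i=21 t=16 v=1: DROP (t<20-1); WM=20
i=22 t=25 v=6: → [22,29); WM=23
i=23 t=27 v=4: → [22,31); WM=25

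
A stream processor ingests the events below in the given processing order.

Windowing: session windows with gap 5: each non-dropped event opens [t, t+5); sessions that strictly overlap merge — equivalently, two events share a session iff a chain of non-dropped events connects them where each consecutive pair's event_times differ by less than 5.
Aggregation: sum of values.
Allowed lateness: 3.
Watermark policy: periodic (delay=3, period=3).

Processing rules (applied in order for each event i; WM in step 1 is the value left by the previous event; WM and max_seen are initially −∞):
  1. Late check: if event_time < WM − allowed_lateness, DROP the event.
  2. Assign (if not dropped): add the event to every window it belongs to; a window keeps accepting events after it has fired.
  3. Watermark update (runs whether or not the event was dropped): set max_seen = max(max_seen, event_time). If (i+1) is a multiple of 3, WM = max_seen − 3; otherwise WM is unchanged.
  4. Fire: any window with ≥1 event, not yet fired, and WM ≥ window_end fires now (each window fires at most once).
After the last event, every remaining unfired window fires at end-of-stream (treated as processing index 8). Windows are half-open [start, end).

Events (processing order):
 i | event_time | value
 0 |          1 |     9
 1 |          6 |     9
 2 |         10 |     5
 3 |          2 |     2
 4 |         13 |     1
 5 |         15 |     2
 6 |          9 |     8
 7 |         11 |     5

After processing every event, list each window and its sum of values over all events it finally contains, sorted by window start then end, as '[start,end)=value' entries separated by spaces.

[1,6)=9 [6,20)=30

i=0 t=1 v=9: → [1,6); WM=−∞
i=1 t=6 v=9: → [6,11); WM=−∞
i=2 t=10 v=5: → [6,15); WM=7
i=3 t=2 v=2: DROP (t<7-3); WM=7
i=4 t=13 v=1: → [6,18); WM=7
i=5 t=15 v=2: → [6,20); WM=12
i=6 t=9 v=8: → [6,20); WM=12
i=7 t=11 v=5: → [6,20); WM=12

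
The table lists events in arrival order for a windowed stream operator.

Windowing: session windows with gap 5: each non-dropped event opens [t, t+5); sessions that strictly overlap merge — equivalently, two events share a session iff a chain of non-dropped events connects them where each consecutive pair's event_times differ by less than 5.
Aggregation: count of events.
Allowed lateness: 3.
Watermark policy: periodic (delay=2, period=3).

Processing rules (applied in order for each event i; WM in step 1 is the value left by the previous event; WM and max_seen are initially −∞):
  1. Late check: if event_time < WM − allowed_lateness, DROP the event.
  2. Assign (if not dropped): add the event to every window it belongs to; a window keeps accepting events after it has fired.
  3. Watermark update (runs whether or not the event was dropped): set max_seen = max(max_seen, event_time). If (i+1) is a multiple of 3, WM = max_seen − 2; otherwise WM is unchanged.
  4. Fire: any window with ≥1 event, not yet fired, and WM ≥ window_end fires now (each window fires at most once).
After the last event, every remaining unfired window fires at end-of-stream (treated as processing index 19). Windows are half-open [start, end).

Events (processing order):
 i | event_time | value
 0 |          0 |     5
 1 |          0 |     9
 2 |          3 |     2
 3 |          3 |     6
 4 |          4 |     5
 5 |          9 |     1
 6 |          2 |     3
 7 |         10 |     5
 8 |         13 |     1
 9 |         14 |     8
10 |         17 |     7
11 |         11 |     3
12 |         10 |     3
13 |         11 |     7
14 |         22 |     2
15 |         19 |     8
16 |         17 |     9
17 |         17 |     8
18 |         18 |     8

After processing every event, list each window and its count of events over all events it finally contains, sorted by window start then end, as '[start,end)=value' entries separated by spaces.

i=0 t=0 v=5: → [0,5); WM=−∞
i=1 t=0 v=9: → [0,5); WM=−∞
i=2 t=3 v=2: → [0,8); WM=1
i=3 t=3 v=6: → [0,8); WM=1
i=4 t=4 v=5: → [0,9); WM=1
i=5 t=9 v=1: → [9,14); WM=7
i=6 t=2 v=3: DROP (t<7-3); WM=7
i=7 t=10 v=5: → [9,15); WM=7
i=8 t=13 v=1: → [9,18); WM=11
i=9 t=14 v=8: → [9,19); WM=11
i=10 t=17 v=7: → [9,22); WM=11
i=11 t=11 v=3: → [9,22); WM=15
i=12 t=10 v=3: DROP (t<15-3); WM=15
i=13 t=11 v=7: DROP (t<15-3); WM=15
i=14 t=22 v=2: → [22,27); WM=20
i=15 t=19 v=8: → [9,27); WM=20
i=16 t=17 v=9: → [9,27); WM=20
i=17 t=17 v=8: → [9,27); WM=20
i=18 t=18 v=8: → [9,27); WM=20

[0,9)=5 [9,27)=11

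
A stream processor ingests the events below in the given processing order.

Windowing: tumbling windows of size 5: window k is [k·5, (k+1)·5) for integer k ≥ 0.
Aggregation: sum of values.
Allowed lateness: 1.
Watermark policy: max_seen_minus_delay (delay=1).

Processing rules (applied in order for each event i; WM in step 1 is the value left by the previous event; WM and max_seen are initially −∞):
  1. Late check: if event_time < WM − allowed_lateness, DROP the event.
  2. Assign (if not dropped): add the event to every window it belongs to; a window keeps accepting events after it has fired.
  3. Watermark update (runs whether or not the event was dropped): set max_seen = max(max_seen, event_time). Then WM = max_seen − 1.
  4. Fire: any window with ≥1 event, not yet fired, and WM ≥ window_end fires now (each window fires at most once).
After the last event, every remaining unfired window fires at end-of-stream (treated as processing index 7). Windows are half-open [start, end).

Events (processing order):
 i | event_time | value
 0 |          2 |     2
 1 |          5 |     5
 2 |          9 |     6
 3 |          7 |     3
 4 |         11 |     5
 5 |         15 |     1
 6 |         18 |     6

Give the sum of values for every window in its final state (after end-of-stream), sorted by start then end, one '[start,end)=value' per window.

[0,5)=2 [5,10)=14 [10,15)=5 [15,20)=7

i=0 t=2 v=2: → [0,5); WM=1
i=1 t=5 v=5: → [5,10); WM=4
i=2 t=9 v=6: → [5,10); WM=8; [0,5) fires=2
i=3 t=7 v=3: → [5,10); WM=8
i=4 t=11 v=5: → [10,15); WM=10; [5,10) fires=14
i=5 t=15 v=1: → [15,20); WM=14
i=6 t=18 v=6: → [15,20); WM=17; [10,15) fires=5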